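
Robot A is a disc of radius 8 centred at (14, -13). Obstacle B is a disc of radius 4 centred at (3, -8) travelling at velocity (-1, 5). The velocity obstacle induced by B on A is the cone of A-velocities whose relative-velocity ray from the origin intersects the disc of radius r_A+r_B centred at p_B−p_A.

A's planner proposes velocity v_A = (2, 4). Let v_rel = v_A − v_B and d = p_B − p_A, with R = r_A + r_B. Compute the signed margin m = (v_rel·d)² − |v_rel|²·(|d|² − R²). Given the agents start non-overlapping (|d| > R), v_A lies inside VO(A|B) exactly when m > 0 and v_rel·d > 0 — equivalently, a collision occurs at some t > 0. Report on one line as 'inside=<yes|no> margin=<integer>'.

d = (-11, 5),  |d|² = 146;  R = 8+4 = 12,  c = 146−12² = 2
v_rel = (3, -1),  |v_rel|² = 10;  v_rel·d = (3)·(-11) + (-1)·(5) = -38
10·t² + 76·t + 2 = 0  ⇒  m = (-38)² − 10·2 = 1424
m = 1424 > 0,  v_rel·d = -38 < 0  ⇒  outside

inside=no margin=1424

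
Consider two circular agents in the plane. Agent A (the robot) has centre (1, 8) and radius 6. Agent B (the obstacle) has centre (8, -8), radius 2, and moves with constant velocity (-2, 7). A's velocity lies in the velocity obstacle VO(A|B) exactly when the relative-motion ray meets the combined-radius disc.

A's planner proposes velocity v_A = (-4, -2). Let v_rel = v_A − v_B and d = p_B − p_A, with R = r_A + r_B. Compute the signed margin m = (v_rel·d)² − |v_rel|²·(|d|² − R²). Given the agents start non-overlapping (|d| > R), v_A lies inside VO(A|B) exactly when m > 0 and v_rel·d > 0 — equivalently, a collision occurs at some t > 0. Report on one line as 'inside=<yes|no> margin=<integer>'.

d = (7, -16),  |d|² = 305;  R = 6+2 = 8,  c = 305−8² = 241
v_rel = (-2, -9),  |v_rel|² = 85;  v_rel·d = (-2)·(7) + (-9)·(-16) = 130
85·t² − 260·t + 241 = 0  ⇒  m = 130² − 85·241 = -3585
m = -3585 < 0,  v_rel·d = 130 > 0  ⇒  outside

inside=no margin=-3585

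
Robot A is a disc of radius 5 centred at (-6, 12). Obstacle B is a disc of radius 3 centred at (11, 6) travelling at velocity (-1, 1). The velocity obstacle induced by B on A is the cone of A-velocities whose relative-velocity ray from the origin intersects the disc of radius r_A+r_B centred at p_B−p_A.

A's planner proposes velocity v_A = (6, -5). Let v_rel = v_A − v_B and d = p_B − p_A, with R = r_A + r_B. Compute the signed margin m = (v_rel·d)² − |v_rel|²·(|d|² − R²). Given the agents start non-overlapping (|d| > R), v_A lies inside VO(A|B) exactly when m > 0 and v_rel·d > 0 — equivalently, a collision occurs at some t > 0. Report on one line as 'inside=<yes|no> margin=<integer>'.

d = (17, -6),  |d|² = 325;  R = 5+3 = 8,  c = 325−8² = 261
v_rel = (7, -6),  |v_rel|² = 85;  v_rel·d = (7)·(17) + (-6)·(-6) = 155
85·t² − 310·t + 261 = 0  ⇒  m = 155² − 85·261 = 1840
m = 1840 > 0,  v_rel·d = 155 > 0  ⇒  inside

inside=yes margin=1840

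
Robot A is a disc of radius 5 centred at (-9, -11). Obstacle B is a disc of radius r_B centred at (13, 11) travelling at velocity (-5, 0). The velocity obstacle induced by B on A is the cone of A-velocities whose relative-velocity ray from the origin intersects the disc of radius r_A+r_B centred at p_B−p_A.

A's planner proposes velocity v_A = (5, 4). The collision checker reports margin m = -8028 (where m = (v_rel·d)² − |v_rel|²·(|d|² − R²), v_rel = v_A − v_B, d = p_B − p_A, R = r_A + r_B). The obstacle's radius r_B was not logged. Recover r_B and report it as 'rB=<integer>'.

m = -8028
d = (22, 22);  v_rel = (10, 4),  |v_rel|² = 116
v_rel×d = (10)·(22) − (4)·(22) = 132
since m = R²·116 − 132²:  R² = (17424 + -8028) / 116 = 81
R = √81 = 9  ⇒  r_B = 9 − 5 = 4

rB=4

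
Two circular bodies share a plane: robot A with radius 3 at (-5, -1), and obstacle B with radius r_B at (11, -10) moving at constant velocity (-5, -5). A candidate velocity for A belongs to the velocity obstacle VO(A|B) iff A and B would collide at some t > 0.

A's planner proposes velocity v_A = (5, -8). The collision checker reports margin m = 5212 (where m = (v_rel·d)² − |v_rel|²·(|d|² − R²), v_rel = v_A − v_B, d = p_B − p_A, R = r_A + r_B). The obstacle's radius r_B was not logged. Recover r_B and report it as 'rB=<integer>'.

m = 5212
d = (16, -9);  v_rel = (10, -3),  |v_rel|² = 109
v_rel×d = (10)·(-9) − (-3)·(16) = -42
since m = R²·109 − (-42)²:  R² = (1764 + 5212) / 109 = 64
R = √64 = 8  ⇒  r_B = 8 − 3 = 5

rB=5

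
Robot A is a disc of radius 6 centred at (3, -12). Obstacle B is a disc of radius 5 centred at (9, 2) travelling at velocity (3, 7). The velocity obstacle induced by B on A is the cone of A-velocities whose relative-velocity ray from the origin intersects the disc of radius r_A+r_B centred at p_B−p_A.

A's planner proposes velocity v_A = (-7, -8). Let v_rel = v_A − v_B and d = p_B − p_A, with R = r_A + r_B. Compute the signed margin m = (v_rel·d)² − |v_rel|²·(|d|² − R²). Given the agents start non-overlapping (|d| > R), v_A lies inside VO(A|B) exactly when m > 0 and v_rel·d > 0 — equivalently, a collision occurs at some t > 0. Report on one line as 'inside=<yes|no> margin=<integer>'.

d = (6, 14),  |d|² = 232;  R = 6+5 = 11,  c = 232−11² = 111
v_rel = (-10, -15),  |v_rel|² = 325;  v_rel·d = (-10)·(6) + (-15)·(14) = -270
325·t² + 540·t + 111 = 0  ⇒  m = (-270)² − 325·111 = 36825
m = 36825 > 0,  v_rel·d = -270 < 0  ⇒  outside

inside=no margin=36825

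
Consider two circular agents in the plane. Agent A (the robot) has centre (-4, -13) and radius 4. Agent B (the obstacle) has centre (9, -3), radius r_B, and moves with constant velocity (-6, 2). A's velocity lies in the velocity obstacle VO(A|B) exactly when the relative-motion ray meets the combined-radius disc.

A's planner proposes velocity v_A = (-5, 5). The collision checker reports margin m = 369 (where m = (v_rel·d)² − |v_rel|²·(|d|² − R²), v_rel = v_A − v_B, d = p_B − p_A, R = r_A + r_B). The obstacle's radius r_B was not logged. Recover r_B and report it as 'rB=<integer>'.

m = 369
d = (13, 10);  v_rel = (1, 3),  |v_rel|² = 10
v_rel×d = (1)·(10) − (3)·(13) = -29
since m = R²·10 − (-29)²:  R² = (841 + 369) / 10 = 121
R = √121 = 11  ⇒  r_B = 11 − 4 = 7

rB=7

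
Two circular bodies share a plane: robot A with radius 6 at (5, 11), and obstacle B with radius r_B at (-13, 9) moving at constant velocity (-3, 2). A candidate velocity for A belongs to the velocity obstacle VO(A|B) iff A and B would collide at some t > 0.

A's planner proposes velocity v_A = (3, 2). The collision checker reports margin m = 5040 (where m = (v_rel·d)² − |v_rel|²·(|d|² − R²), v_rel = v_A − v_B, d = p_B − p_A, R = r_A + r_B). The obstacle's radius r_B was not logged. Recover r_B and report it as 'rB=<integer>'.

m = 5040
d = (-18, -2);  v_rel = (6, 0),  |v_rel|² = 36
v_rel×d = (6)·(-2) − (0)·(-18) = -12
since m = R²·36 − (-12)²:  R² = (144 + 5040) / 36 = 144
R = √144 = 12  ⇒  r_B = 12 − 6 = 6

rB=6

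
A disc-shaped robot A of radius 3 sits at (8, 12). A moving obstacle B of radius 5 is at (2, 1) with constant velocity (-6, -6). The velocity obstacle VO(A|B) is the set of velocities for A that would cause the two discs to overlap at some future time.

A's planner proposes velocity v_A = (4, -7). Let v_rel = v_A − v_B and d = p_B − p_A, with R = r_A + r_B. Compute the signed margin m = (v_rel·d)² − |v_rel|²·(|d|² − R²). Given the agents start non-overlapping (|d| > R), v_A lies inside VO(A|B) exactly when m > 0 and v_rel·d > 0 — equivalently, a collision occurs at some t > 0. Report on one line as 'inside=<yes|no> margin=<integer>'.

d = (-6, -11),  |d|² = 157;  R = 3+5 = 8,  c = 157−8² = 93
v_rel = (10, -1),  |v_rel|² = 101;  v_rel·d = (10)·(-6) + (-1)·(-11) = -49
101·t² + 98·t + 93 = 0  ⇒  m = (-49)² − 101·93 = -6992
m = -6992 < 0,  v_rel·d = -49 < 0  ⇒  outside

inside=no margin=-6992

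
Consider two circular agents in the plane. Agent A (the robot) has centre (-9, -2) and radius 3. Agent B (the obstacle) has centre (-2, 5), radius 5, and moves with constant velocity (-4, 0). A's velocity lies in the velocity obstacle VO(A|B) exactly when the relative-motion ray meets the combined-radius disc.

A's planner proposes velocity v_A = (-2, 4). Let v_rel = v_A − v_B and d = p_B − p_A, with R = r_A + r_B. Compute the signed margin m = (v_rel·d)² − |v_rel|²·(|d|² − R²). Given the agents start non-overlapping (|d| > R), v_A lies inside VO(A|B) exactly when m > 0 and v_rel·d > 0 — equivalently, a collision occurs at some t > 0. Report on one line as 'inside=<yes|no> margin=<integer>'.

d = (7, 7),  |d|² = 98;  R = 3+5 = 8,  c = 98−8² = 34
v_rel = (2, 4),  |v_rel|² = 20;  v_rel·d = (2)·(7) + (4)·(7) = 42
20·t² − 84·t + 34 = 0  ⇒  m = 42² − 20·34 = 1084
m = 1084 > 0,  v_rel·d = 42 > 0  ⇒  inside

inside=yes margin=1084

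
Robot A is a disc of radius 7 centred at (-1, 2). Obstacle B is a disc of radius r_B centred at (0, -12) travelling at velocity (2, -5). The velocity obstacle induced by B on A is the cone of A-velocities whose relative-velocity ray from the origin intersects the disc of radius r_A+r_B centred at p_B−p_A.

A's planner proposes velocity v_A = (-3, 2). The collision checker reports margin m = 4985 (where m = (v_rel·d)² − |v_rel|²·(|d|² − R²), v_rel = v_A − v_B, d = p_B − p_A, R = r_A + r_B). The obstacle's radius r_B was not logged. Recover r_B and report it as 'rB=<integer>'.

m = 4985
d = (1, -14);  v_rel = (-5, 7),  |v_rel|² = 74
v_rel×d = (-5)·(-14) − (7)·(1) = 63
since m = R²·74 − 63²:  R² = (3969 + 4985) / 74 = 121
R = √121 = 11  ⇒  r_B = 11 − 7 = 4

rB=4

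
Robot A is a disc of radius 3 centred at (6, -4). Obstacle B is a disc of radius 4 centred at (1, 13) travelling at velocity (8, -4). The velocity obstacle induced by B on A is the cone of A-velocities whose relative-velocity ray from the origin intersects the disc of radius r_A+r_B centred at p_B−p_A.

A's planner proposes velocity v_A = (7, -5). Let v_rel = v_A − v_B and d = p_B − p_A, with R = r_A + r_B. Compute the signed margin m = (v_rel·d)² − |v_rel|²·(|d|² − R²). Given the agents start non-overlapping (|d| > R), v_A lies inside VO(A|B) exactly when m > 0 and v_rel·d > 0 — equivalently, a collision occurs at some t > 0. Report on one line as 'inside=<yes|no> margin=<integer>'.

d = (-5, 17),  |d|² = 314;  R = 3+4 = 7,  c = 314−7² = 265
v_rel = (-1, -1),  |v_rel|² = 2;  v_rel·d = (-1)·(-5) + (-1)·(17) = -12
2·t² + 24·t + 265 = 0  ⇒  m = (-12)² − 2·265 = -386
m = -386 < 0,  v_rel·d = -12 < 0  ⇒  outside

inside=no margin=-386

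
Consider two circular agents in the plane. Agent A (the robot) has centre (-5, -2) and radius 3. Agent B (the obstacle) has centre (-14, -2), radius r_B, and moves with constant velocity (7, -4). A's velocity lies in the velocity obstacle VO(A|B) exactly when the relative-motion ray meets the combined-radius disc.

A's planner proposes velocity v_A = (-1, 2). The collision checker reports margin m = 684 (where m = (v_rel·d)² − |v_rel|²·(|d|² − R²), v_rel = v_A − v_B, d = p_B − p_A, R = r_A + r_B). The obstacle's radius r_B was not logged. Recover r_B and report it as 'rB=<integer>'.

m = 684
d = (-9, 0);  v_rel = (-8, 6),  |v_rel|² = 100
v_rel×d = (-8)·(0) − (6)·(-9) = 54
since m = R²·100 − 54²:  R² = (2916 + 684) / 100 = 36
R = √36 = 6  ⇒  r_B = 6 − 3 = 3

rB=3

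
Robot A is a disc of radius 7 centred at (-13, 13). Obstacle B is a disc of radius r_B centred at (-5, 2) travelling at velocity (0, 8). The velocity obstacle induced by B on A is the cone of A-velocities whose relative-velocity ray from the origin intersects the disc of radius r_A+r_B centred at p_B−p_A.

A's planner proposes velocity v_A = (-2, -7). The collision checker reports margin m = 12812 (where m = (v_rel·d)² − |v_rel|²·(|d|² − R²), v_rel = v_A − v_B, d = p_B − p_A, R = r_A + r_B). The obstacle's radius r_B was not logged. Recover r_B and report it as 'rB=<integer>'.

m = 12812
d = (8, -11);  v_rel = (-2, -15),  |v_rel|² = 229
v_rel×d = (-2)·(-11) − (-15)·(8) = 142
since m = R²·229 − 142²:  R² = (20164 + 12812) / 229 = 144
R = √144 = 12  ⇒  r_B = 12 − 7 = 5

rB=5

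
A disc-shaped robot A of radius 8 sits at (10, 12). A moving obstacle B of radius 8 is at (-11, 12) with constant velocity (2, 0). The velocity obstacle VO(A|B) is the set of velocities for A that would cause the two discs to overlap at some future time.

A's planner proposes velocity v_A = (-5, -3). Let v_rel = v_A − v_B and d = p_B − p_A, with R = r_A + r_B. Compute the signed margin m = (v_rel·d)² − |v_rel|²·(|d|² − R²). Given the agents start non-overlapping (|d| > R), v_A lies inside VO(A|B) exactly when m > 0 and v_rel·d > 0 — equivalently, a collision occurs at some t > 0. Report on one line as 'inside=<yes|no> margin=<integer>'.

d = (-21, 0),  |d|² = 441;  R = 8+8 = 16,  c = 441−16² = 185
v_rel = (-7, -3),  |v_rel|² = 58;  v_rel·d = (-7)·(-21) + (-3)·(0) = 147
58·t² − 294·t + 185 = 0  ⇒  m = 147² − 58·185 = 10879
m = 10879 > 0,  v_rel·d = 147 > 0  ⇒  inside

inside=yes margin=10879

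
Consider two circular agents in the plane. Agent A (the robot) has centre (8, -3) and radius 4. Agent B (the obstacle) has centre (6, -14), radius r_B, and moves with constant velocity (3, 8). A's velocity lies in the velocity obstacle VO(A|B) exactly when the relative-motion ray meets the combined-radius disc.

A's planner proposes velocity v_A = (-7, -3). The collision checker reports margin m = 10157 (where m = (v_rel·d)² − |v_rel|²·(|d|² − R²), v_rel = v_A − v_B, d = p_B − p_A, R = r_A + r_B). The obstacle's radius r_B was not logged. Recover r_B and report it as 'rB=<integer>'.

m = 10157
d = (-2, -11);  v_rel = (-10, -11),  |v_rel|² = 221
v_rel×d = (-10)·(-11) − (-11)·(-2) = 88
since m = R²·221 − 88²:  R² = (7744 + 10157) / 221 = 81
R = √81 = 9  ⇒  r_B = 9 − 4 = 5

rB=5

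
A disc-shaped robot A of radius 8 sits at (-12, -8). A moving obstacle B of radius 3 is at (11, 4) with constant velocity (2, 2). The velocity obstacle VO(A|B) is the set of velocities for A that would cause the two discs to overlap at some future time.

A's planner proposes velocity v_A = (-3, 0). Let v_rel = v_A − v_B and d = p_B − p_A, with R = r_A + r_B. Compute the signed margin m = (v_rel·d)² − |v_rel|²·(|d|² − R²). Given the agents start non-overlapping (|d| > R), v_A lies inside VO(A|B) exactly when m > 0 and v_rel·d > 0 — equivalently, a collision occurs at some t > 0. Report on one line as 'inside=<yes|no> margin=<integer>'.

d = (23, 12),  |d|² = 673;  R = 8+3 = 11,  c = 673−11² = 552
v_rel = (-5, -2),  |v_rel|² = 29;  v_rel·d = (-5)·(23) + (-2)·(12) = -139
29·t² + 278·t + 552 = 0  ⇒  m = (-139)² − 29·552 = 3313
m = 3313 > 0,  v_rel·d = -139 < 0  ⇒  outside

inside=no margin=3313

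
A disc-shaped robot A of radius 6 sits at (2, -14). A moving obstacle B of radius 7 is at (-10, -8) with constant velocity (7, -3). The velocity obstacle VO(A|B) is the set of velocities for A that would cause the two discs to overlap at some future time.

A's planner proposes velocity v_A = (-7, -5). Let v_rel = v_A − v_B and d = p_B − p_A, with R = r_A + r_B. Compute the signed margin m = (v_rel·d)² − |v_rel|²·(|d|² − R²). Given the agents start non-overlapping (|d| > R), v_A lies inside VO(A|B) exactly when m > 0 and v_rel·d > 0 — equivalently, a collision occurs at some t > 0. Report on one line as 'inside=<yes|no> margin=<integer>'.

d = (-12, 6),  |d|² = 180;  R = 6+7 = 13,  c = 180−13² = 11
v_rel = (-14, -2),  |v_rel|² = 200;  v_rel·d = (-14)·(-12) + (-2)·(6) = 156
200·t² − 312·t + 11 = 0  ⇒  m = 156² − 200·11 = 22136
m = 22136 > 0,  v_rel·d = 156 > 0  ⇒  inside

inside=yes margin=22136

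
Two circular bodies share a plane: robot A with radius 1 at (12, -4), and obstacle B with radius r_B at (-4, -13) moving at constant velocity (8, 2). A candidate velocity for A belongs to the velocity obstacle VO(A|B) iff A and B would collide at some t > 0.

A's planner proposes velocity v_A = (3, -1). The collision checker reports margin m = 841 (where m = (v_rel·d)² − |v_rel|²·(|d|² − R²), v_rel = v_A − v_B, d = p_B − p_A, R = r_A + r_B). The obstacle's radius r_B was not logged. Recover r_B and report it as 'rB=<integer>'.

m = 841
d = (-16, -9);  v_rel = (-5, -3),  |v_rel|² = 34
v_rel×d = (-5)·(-9) − (-3)·(-16) = -3
since m = R²·34 − (-3)²:  R² = (9 + 841) / 34 = 25
R = √25 = 5  ⇒  r_B = 5 − 1 = 4

rB=4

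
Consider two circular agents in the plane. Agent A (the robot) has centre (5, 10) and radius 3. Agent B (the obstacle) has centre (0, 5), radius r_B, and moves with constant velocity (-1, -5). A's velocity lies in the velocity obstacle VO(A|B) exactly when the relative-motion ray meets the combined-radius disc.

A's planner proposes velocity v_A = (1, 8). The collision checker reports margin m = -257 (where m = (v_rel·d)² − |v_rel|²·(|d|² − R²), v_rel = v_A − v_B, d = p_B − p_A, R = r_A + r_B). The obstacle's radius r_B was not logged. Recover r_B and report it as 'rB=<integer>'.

m = -257
d = (-5, -5);  v_rel = (2, 13),  |v_rel|² = 173
v_rel×d = (2)·(-5) − (13)·(-5) = 55
since m = R²·173 − 55²:  R² = (3025 + -257) / 173 = 16
R = √16 = 4  ⇒  r_B = 4 − 3 = 1

rB=1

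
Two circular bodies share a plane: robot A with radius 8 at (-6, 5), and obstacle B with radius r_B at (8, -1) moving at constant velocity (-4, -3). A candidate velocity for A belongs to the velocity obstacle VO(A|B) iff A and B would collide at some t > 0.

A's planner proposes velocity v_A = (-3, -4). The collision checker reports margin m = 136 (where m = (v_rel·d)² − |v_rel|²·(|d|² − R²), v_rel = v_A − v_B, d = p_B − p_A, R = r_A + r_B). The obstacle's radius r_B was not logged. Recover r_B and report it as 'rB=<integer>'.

m = 136
d = (14, -6);  v_rel = (1, -1),  |v_rel|² = 2
v_rel×d = (1)·(-6) − (-1)·(14) = 8
since m = R²·2 − 8²:  R² = (64 + 136) / 2 = 100
R = √100 = 10  ⇒  r_B = 10 − 8 = 2

rB=2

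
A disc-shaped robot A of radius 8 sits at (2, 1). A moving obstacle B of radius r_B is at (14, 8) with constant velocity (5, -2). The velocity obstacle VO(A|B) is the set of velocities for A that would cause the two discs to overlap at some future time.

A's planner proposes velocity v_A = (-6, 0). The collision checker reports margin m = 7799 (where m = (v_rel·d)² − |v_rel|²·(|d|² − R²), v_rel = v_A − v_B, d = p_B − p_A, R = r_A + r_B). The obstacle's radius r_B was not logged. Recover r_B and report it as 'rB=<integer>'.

m = 7799
d = (12, 7);  v_rel = (-11, 2),  |v_rel|² = 125
v_rel×d = (-11)·(7) − (2)·(12) = -101
since m = R²·125 − (-101)²:  R² = (10201 + 7799) / 125 = 144
R = √144 = 12  ⇒  r_B = 12 − 8 = 4

rB=4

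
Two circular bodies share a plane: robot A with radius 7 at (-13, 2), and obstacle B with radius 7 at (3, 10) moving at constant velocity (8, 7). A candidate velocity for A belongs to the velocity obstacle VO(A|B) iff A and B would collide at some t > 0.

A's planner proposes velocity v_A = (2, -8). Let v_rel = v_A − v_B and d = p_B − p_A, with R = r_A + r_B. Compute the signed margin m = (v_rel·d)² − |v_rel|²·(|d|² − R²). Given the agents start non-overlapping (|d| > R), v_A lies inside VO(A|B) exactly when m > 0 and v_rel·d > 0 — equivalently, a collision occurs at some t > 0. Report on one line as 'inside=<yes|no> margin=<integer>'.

d = (16, 8),  |d|² = 320;  R = 7+7 = 14,  c = 320−14² = 124
v_rel = (-6, -15),  |v_rel|² = 261;  v_rel·d = (-6)·(16) + (-15)·(8) = -216
261·t² + 432·t + 124 = 0  ⇒  m = (-216)² − 261·124 = 14292
m = 14292 > 0,  v_rel·d = -216 < 0  ⇒  outside

inside=no margin=14292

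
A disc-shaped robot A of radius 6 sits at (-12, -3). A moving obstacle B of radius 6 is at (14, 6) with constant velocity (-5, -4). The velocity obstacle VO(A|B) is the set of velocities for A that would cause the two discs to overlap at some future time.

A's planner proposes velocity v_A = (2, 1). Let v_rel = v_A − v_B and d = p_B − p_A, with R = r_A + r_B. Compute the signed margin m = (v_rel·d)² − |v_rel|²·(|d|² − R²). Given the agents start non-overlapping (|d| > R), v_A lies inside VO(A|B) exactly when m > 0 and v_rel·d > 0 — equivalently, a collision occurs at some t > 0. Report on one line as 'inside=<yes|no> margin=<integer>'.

d = (26, 9),  |d|² = 757;  R = 6+6 = 12,  c = 757−12² = 613
v_rel = (7, 5),  |v_rel|² = 74;  v_rel·d = (7)·(26) + (5)·(9) = 227
74·t² − 454·t + 613 = 0  ⇒  m = 227² − 74·613 = 6167
m = 6167 > 0,  v_rel·d = 227 > 0  ⇒  inside

inside=yes margin=6167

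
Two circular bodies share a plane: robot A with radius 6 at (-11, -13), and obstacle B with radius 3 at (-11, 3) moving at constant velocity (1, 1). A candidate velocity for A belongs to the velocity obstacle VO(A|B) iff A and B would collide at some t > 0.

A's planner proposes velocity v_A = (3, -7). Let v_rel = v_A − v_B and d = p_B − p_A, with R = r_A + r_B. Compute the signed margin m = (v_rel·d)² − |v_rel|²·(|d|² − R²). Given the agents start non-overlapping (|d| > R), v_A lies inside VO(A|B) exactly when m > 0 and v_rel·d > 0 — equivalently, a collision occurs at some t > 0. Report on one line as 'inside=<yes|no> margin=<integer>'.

d = (0, 16),  |d|² = 256;  R = 6+3 = 9,  c = 256−9² = 175
v_rel = (2, -8),  |v_rel|² = 68;  v_rel·d = (2)·(0) + (-8)·(16) = -128
68·t² + 256·t + 175 = 0  ⇒  m = (-128)² − 68·175 = 4484
m = 4484 > 0,  v_rel·d = -128 < 0  ⇒  outside

inside=no margin=4484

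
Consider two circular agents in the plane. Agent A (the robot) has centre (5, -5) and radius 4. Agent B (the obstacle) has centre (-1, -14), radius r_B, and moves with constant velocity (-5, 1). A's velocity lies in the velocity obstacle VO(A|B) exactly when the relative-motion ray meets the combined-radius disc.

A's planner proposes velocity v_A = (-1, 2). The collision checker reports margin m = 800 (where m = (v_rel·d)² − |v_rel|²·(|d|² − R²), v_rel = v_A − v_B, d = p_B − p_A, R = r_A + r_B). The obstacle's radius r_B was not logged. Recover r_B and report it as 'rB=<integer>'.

m = 800
d = (-6, -9);  v_rel = (4, 1),  |v_rel|² = 17
v_rel×d = (4)·(-9) − (1)·(-6) = -30
since m = R²·17 − (-30)²:  R² = (900 + 800) / 17 = 100
R = √100 = 10  ⇒  r_B = 10 − 4 = 6

rB=6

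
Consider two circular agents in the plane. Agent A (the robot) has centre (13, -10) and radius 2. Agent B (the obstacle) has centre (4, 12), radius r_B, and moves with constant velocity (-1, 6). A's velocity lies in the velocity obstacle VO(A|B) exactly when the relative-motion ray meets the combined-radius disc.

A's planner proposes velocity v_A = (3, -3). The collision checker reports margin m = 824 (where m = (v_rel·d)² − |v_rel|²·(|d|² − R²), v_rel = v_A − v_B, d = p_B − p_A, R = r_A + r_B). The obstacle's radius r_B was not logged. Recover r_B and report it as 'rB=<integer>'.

m = 824
d = (-9, 22);  v_rel = (4, -9),  |v_rel|² = 97
v_rel×d = (4)·(22) − (-9)·(-9) = 7
since m = R²·97 − 7²:  R² = (49 + 824) / 97 = 9
R = √9 = 3  ⇒  r_B = 3 − 2 = 1

rB=1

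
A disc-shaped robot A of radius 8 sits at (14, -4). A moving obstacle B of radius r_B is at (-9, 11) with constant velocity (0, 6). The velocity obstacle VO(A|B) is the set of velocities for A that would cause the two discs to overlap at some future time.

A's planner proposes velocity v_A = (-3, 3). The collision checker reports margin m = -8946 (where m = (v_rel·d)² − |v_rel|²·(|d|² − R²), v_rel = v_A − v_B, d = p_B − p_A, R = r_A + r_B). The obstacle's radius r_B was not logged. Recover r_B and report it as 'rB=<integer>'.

m = -8946
d = (-23, 15);  v_rel = (-3, -3),  |v_rel|² = 18
v_rel×d = (-3)·(15) − (-3)·(-23) = -114
since m = R²·18 − (-114)²:  R² = (12996 + -8946) / 18 = 225
R = √225 = 15  ⇒  r_B = 15 − 8 = 7

rB=7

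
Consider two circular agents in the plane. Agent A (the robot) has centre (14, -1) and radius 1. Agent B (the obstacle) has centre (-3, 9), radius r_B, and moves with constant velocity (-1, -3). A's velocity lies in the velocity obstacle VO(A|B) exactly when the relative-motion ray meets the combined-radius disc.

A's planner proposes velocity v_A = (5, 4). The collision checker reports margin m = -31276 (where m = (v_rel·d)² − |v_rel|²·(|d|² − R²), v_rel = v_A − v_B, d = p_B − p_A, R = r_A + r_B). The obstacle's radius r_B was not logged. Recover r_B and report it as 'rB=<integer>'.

m = -31276
d = (-17, 10);  v_rel = (6, 7),  |v_rel|² = 85
v_rel×d = (6)·(10) − (7)·(-17) = 179
since m = R²·85 − 179²:  R² = (32041 + -31276) / 85 = 9
R = √9 = 3  ⇒  r_B = 3 − 1 = 2

rB=2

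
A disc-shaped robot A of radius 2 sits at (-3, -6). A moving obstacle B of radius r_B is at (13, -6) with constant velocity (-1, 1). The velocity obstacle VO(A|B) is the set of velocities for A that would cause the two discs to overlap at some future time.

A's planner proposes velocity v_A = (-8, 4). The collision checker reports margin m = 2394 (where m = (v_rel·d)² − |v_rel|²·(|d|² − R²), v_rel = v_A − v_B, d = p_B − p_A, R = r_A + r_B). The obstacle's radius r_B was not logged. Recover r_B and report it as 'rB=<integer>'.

m = 2394
d = (16, 0);  v_rel = (-7, 3),  |v_rel|² = 58
v_rel×d = (-7)·(0) − (3)·(16) = -48
since m = R²·58 − (-48)²:  R² = (2304 + 2394) / 58 = 81
R = √81 = 9  ⇒  r_B = 9 − 2 = 7

rB=7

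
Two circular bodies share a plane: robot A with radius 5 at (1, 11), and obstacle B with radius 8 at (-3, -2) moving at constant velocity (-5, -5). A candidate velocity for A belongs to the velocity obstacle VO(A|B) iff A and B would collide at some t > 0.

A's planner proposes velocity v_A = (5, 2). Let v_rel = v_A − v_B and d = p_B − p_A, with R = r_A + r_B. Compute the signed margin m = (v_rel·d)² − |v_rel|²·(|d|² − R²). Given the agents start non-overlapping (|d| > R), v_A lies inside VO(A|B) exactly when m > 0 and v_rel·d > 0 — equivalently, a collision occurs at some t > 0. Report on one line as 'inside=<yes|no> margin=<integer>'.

d = (-4, -13),  |d|² = 185;  R = 5+8 = 13,  c = 185−13² = 16
v_rel = (10, 7),  |v_rel|² = 149;  v_rel·d = (10)·(-4) + (7)·(-13) = -131
149·t² + 262·t + 16 = 0  ⇒  m = (-131)² − 149·16 = 14777
m = 14777 > 0,  v_rel·d = -131 < 0  ⇒  outside

inside=no margin=14777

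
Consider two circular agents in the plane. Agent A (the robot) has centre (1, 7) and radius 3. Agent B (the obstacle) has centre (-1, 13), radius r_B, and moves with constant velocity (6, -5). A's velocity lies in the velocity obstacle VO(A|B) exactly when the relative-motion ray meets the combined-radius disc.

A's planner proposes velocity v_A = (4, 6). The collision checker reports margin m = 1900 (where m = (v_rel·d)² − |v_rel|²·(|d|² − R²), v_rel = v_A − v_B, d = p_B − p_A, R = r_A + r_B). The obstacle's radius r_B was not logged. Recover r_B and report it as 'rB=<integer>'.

m = 1900
d = (-2, 6);  v_rel = (-2, 11),  |v_rel|² = 125
v_rel×d = (-2)·(6) − (11)·(-2) = 10
since m = R²·125 − 10²:  R² = (100 + 1900) / 125 = 16
R = √16 = 4  ⇒  r_B = 4 − 3 = 1

rB=1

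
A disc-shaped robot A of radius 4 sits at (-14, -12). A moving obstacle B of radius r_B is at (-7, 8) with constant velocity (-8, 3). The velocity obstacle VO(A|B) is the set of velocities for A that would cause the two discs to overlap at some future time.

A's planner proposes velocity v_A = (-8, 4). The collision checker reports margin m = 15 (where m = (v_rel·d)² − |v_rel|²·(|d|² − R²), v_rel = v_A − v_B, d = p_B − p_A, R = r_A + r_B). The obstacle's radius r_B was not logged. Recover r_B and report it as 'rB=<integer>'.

m = 15
d = (7, 20);  v_rel = (0, 1),  |v_rel|² = 1
v_rel×d = (0)·(20) − (1)·(7) = -7
since m = R²·1 − (-7)²:  R² = (49 + 15) / 1 = 64
R = √64 = 8  ⇒  r_B = 8 − 4 = 4

rB=4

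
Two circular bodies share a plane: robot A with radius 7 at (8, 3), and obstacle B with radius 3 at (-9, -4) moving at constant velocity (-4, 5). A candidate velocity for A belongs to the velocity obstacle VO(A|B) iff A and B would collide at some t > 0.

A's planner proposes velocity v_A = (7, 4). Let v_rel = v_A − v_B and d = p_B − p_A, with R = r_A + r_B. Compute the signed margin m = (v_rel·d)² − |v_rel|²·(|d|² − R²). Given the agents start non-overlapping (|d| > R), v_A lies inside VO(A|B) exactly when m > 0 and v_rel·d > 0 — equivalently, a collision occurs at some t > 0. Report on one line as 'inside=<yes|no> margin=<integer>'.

d = (-17, -7),  |d|² = 338;  R = 7+3 = 10,  c = 338−10² = 238
v_rel = (11, -1),  |v_rel|² = 122;  v_rel·d = (11)·(-17) + (-1)·(-7) = -180
122·t² + 360·t + 238 = 0  ⇒  m = (-180)² − 122·238 = 3364
m = 3364 > 0,  v_rel·d = -180 < 0  ⇒  outside

inside=no margin=3364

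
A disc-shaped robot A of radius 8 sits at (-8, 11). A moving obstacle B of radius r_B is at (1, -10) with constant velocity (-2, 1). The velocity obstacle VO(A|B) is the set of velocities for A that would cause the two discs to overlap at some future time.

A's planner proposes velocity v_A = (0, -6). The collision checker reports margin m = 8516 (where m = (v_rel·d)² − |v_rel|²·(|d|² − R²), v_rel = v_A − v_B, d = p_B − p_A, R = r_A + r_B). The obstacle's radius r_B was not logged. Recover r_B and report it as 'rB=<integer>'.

m = 8516
d = (9, -21);  v_rel = (2, -7),  |v_rel|² = 53
v_rel×d = (2)·(-21) − (-7)·(9) = 21
since m = R²·53 − 21²:  R² = (441 + 8516) / 53 = 169
R = √169 = 13  ⇒  r_B = 13 − 8 = 5

rB=5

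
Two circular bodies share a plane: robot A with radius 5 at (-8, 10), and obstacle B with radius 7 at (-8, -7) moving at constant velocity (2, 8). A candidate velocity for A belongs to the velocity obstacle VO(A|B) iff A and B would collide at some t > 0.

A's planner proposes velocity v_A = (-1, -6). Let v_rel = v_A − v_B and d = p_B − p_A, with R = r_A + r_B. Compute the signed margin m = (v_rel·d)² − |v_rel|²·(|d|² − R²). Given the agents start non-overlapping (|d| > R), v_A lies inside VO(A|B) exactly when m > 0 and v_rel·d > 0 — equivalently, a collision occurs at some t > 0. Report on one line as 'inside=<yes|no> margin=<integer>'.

d = (0, -17),  |d|² = 289;  R = 5+7 = 12,  c = 289−12² = 145
v_rel = (-3, -14),  |v_rel|² = 205;  v_rel·d = (-3)·(0) + (-14)·(-17) = 238
205·t² − 476·t + 145 = 0  ⇒  m = 238² − 205·145 = 26919
m = 26919 > 0,  v_rel·d = 238 > 0  ⇒  inside

inside=yes margin=26919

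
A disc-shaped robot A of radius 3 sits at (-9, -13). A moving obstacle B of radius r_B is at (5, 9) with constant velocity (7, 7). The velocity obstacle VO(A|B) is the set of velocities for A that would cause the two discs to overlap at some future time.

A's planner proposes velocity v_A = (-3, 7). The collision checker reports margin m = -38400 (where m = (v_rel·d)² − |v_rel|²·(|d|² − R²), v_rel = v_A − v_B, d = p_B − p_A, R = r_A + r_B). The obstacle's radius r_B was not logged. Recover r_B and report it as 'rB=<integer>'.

m = -38400
d = (14, 22);  v_rel = (-10, 0),  |v_rel|² = 100
v_rel×d = (-10)·(22) − (0)·(14) = -220
since m = R²·100 − (-220)²:  R² = (48400 + -38400) / 100 = 100
R = √100 = 10  ⇒  r_B = 10 − 3 = 7

rB=7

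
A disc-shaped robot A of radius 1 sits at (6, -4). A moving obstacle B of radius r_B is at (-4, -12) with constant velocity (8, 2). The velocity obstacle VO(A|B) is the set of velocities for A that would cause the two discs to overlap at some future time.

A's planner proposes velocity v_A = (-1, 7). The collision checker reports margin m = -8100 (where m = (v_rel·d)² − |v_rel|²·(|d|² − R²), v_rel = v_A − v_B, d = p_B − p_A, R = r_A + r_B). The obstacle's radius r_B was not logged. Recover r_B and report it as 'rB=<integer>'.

m = -8100
d = (-10, -8);  v_rel = (-9, 5),  |v_rel|² = 106
v_rel×d = (-9)·(-8) − (5)·(-10) = 122
since m = R²·106 − 122²:  R² = (14884 + -8100) / 106 = 64
R = √64 = 8  ⇒  r_B = 8 − 1 = 7

rB=7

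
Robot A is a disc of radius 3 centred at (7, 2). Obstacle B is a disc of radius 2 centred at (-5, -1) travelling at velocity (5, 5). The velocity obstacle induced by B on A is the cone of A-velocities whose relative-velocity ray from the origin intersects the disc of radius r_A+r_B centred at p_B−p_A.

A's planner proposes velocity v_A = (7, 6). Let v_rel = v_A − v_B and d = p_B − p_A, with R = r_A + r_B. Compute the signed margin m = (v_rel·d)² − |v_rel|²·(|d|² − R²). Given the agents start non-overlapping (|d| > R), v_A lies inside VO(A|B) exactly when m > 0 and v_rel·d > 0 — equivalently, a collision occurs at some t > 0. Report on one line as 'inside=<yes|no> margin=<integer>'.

d = (-12, -3),  |d|² = 153;  R = 3+2 = 5,  c = 153−5² = 128
v_rel = (2, 1),  |v_rel|² = 5;  v_rel·d = (2)·(-12) + (1)·(-3) = -27
5·t² + 54·t + 128 = 0  ⇒  m = (-27)² − 5·128 = 89
m = 89 > 0,  v_rel·d = -27 < 0  ⇒  outside

inside=no margin=89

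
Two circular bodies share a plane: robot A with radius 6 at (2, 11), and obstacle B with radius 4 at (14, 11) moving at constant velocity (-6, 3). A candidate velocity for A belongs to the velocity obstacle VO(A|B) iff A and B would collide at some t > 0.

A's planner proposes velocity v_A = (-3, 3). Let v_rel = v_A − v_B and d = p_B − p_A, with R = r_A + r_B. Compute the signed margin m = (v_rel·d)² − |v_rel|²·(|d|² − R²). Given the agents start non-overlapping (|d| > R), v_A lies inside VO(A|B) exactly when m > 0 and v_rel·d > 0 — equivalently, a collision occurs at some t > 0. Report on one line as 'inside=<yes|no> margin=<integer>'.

d = (12, 0),  |d|² = 144;  R = 6+4 = 10,  c = 144−10² = 44
v_rel = (3, 0),  |v_rel|² = 9;  v_rel·d = (3)·(12) + (0)·(0) = 36
9·t² − 72·t + 44 = 0  ⇒  m = 36² − 9·44 = 900
m = 900 > 0,  v_rel·d = 36 > 0  ⇒  inside

inside=yes margin=900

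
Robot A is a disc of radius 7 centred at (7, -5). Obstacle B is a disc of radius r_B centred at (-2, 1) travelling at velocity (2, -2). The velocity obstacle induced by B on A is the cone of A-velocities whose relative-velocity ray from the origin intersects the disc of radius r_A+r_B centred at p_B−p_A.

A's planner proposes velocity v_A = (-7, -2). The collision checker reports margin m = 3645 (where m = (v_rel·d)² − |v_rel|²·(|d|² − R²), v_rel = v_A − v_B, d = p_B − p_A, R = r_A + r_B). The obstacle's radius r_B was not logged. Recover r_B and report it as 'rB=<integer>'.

m = 3645
d = (-9, 6);  v_rel = (-9, 0),  |v_rel|² = 81
v_rel×d = (-9)·(6) − (0)·(-9) = -54
since m = R²·81 − (-54)²:  R² = (2916 + 3645) / 81 = 81
R = √81 = 9  ⇒  r_B = 9 − 7 = 2

rB=2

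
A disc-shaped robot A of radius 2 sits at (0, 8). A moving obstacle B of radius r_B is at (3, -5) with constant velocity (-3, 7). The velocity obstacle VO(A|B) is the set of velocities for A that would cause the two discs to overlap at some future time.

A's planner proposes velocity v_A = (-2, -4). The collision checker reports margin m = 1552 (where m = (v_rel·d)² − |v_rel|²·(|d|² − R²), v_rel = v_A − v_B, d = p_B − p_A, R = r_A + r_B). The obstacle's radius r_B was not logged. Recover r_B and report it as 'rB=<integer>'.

m = 1552
d = (3, -13);  v_rel = (1, -11),  |v_rel|² = 122
v_rel×d = (1)·(-13) − (-11)·(3) = 20
since m = R²·122 − 20²:  R² = (400 + 1552) / 122 = 16
R = √16 = 4  ⇒  r_B = 4 − 2 = 2

rB=2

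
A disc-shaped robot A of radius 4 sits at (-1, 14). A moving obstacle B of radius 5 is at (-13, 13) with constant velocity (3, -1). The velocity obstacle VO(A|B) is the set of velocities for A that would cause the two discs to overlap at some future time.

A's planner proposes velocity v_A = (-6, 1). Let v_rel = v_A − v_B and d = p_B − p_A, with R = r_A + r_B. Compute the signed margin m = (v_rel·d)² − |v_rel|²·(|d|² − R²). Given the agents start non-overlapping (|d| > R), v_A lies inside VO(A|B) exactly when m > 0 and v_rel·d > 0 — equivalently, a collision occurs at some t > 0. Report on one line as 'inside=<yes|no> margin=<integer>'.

d = (-12, -1),  |d|² = 145;  R = 4+5 = 9,  c = 145−9² = 64
v_rel = (-9, 2),  |v_rel|² = 85;  v_rel·d = (-9)·(-12) + (2)·(-1) = 106
85·t² − 212·t + 64 = 0  ⇒  m = 106² − 85·64 = 5796
m = 5796 > 0,  v_rel·d = 106 > 0  ⇒  inside

inside=yes margin=5796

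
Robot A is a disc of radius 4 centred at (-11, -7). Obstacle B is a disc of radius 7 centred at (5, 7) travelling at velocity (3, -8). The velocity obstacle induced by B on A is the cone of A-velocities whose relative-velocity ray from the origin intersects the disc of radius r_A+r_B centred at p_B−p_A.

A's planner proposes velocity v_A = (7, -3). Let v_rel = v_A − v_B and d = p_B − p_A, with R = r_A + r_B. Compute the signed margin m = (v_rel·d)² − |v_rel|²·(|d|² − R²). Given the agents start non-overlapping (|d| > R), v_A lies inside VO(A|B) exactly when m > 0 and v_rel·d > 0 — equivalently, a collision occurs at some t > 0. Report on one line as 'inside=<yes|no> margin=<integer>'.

d = (16, 14),  |d|² = 452;  R = 4+7 = 11,  c = 452−11² = 331
v_rel = (4, 5),  |v_rel|² = 41;  v_rel·d = (4)·(16) + (5)·(14) = 134
41·t² − 268·t + 331 = 0  ⇒  m = 134² − 41·331 = 4385
m = 4385 > 0,  v_rel·d = 134 > 0  ⇒  inside

inside=yes margin=4385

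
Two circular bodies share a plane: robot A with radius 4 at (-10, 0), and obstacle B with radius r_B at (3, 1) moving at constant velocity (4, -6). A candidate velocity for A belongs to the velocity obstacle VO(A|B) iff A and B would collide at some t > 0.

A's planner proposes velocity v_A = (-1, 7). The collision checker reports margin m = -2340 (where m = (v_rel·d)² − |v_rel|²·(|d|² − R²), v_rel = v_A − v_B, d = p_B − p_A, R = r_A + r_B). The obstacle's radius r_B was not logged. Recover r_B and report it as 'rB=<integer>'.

m = -2340
d = (13, 1);  v_rel = (-5, 13),  |v_rel|² = 194
v_rel×d = (-5)·(1) − (13)·(13) = -174
since m = R²·194 − (-174)²:  R² = (30276 + -2340) / 194 = 144
R = √144 = 12  ⇒  r_B = 12 − 4 = 8

rB=8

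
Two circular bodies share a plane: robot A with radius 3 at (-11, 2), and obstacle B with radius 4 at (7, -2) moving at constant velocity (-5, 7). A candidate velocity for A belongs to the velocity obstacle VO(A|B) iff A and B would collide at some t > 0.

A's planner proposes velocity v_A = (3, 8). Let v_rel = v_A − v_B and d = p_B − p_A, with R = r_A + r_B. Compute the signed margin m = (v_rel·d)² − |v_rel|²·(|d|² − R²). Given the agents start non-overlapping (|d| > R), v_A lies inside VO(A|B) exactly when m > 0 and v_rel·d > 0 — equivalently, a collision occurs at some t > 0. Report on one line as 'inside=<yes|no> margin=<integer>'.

d = (18, -4),  |d|² = 340;  R = 3+4 = 7,  c = 340−7² = 291
v_rel = (8, 1),  |v_rel|² = 65;  v_rel·d = (8)·(18) + (1)·(-4) = 140
65·t² − 280·t + 291 = 0  ⇒  m = 140² − 65·291 = 685
m = 685 > 0,  v_rel·d = 140 > 0  ⇒  inside

inside=yes margin=685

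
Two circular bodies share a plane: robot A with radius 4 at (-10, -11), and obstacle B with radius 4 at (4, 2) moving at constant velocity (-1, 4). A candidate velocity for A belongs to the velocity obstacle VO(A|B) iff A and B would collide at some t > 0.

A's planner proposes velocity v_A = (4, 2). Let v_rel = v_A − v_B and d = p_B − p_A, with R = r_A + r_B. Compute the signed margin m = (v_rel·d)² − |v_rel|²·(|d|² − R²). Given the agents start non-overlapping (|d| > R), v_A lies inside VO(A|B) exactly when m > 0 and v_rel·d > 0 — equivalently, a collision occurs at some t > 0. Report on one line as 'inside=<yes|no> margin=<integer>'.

d = (14, 13),  |d|² = 365;  R = 4+4 = 8,  c = 365−8² = 301
v_rel = (5, -2),  |v_rel|² = 29;  v_rel·d = (5)·(14) + (-2)·(13) = 44
29·t² − 88·t + 301 = 0  ⇒  m = 44² − 29·301 = -6793
m = -6793 < 0,  v_rel·d = 44 > 0  ⇒  outside

inside=no margin=-6793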